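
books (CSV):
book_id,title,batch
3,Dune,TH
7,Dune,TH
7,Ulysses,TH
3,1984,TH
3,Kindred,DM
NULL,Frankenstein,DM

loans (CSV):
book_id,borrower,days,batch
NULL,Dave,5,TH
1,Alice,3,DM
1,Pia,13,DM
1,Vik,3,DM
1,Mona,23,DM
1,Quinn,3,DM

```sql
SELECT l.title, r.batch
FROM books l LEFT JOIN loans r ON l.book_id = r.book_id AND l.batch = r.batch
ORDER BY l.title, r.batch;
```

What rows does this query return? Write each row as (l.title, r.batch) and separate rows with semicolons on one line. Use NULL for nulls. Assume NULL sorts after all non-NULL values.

(1984, NULL); (Dune, NULL); (Dune, NULL); (Frankenstein, NULL); (Kindred, NULL); (Ulysses, NULL)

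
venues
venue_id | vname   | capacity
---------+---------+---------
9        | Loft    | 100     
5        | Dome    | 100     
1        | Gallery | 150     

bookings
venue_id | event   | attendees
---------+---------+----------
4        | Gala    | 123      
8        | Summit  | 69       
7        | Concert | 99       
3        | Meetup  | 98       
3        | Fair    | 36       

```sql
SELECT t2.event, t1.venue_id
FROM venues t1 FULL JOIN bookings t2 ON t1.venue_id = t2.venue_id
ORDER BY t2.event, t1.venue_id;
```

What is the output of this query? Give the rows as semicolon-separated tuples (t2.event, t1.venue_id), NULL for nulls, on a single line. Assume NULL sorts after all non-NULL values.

FULL OUTER JOIN keeps every row from both sides; unmatched rows get NULL for the other side's columns.
Matching on t1.venue_id = t2.venue_id.
Matched pairs: 0; unmatched t1 rows kept: 3; unmatched t2 rows kept: 5.

(Concert, NULL); (Fair, NULL); (Gala, NULL); (Meetup, NULL); (Summit, NULL); (NULL, 1); (NULL, 5); (NULL, 9)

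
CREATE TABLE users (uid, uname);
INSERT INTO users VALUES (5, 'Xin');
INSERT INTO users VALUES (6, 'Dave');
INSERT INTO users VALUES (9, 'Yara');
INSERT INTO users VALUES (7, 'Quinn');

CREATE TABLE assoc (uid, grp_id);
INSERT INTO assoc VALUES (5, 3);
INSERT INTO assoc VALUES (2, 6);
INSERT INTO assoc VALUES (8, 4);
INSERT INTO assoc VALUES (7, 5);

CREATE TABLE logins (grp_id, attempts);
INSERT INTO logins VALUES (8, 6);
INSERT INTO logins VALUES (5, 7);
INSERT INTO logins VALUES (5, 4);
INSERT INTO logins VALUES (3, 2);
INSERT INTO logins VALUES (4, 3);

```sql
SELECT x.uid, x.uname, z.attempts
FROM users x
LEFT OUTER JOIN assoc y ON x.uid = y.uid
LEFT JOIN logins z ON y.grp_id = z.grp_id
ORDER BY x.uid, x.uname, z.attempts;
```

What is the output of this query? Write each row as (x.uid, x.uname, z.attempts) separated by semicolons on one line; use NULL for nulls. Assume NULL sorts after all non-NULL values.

Evaluate left to right. First `users x LEFT JOIN assoc y` on uid: 4 row(s).
Then LEFT JOIN `logins z` on grp_id: each of those 4 rows is kept; rows whose y.grp_id has no match in z get NULL for z's columns.

(5, Xin, 2); (6, Dave, NULL); (7, Quinn, 4); (7, Quinn, 7); (9, Yara, NULL)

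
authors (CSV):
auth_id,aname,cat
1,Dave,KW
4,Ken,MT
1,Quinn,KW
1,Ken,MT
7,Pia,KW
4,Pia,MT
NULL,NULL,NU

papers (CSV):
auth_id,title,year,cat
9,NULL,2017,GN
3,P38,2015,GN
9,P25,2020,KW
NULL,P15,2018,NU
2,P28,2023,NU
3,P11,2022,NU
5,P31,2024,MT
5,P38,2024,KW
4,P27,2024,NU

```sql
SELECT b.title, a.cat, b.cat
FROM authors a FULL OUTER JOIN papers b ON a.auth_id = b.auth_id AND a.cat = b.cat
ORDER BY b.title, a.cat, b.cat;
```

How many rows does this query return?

16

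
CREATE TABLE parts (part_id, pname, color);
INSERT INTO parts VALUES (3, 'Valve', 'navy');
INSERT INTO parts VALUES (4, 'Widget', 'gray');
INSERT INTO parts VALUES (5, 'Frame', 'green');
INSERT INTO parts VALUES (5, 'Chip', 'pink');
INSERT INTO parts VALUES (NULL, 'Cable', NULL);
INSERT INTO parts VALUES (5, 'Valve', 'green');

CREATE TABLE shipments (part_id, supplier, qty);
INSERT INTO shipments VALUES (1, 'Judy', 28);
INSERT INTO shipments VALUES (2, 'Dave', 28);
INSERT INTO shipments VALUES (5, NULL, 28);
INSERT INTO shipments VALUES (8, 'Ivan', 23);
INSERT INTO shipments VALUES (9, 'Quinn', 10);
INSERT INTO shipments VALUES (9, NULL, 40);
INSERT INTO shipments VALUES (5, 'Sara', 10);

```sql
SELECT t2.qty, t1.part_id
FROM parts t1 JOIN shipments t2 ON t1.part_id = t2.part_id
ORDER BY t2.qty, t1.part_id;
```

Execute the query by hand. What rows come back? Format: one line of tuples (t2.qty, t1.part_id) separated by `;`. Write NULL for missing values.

(10, 5); (10, 5); (10, 5); (28, 5); (28, 5); (28, 5)

INNER JOIN keeps only pairs where the ON condition holds.
Matching on t1.part_id = t2.part_id. A NULL in a compared column never satisfies the condition.
Matched pairs: 6.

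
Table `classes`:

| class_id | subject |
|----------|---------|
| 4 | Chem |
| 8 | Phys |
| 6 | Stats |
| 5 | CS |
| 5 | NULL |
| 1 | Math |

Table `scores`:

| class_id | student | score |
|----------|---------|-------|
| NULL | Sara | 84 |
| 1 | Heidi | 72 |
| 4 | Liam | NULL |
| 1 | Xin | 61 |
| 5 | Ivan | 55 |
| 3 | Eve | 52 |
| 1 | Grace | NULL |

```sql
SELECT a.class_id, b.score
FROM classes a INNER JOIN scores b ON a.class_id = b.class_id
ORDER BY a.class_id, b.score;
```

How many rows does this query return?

INNER JOIN keeps only pairs where the ON condition holds.
Matching on a.class_id = b.class_id. A NULL in a compared column never satisfies the condition.
Matched pairs: 6.
Total: 6 rows.

6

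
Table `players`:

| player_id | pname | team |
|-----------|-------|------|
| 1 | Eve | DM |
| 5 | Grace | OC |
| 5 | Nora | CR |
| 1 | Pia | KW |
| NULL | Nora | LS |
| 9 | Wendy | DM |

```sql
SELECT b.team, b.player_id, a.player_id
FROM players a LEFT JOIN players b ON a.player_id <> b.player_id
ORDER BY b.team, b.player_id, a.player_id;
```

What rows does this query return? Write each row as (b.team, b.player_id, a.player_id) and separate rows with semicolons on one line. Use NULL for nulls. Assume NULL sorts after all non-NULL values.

(CR, 5, 1); (CR, 5, 1); (CR, 5, 9); (DM, 1, 5); (DM, 1, 5); (DM, 1, 9); (DM, 9, 1); (DM, 9, 1); (DM, 9, 5); (DM, 9, 5); (KW, 1, 5); (KW, 1, 5); (KW, 1, 9); (OC, 5, 1); (OC, 5, 1); (OC, 5, 9); (NULL, NULL, NULL)

LEFT JOIN keeps every row from `players a`; unmatched rows get NULL for `players b`'s columns.
Matching on a.player_id <> b.player_id. A NULL in a compared column never satisfies the condition.
Matched pairs: 16; unmatched a rows kept: 1.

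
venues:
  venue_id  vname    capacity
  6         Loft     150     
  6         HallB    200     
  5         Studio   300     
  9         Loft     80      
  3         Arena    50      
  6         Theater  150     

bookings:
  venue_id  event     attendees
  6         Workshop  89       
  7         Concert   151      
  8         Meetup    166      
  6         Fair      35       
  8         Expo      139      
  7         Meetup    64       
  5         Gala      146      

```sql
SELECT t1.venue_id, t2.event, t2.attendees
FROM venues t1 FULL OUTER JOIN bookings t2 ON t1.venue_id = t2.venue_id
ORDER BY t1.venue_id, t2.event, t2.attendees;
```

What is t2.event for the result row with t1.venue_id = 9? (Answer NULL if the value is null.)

NULL

FULL OUTER JOIN keeps every row from both sides; unmatched rows get NULL for the other side's columns.
Matching on t1.venue_id = t2.venue_id.
Matched pairs: 7; unmatched t1 rows kept: 2; unmatched t2 rows kept: 4.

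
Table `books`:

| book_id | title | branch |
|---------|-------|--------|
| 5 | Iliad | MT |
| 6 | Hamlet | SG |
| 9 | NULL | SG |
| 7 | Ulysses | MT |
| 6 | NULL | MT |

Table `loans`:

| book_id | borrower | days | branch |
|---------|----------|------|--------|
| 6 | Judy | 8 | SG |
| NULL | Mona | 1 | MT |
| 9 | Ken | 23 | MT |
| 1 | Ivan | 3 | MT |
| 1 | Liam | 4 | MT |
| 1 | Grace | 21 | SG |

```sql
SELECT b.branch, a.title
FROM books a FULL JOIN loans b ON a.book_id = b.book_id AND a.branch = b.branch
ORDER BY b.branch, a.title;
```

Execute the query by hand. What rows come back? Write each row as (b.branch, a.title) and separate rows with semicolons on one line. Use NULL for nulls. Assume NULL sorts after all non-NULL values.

(MT, NULL); (MT, NULL); (MT, NULL); (MT, NULL); (SG, Hamlet); (SG, NULL); (NULL, Iliad); (NULL, Ulysses); (NULL, NULL); (NULL, NULL)

FULL OUTER JOIN keeps every row from both sides; unmatched rows get NULL for the other side's columns.
Matching on a.book_id = b.book_id AND a.branch = b.branch. A NULL in a compared column never satisfies the condition.
Matched pairs: 1; unmatched a rows kept: 4; unmatched b rows kept: 5.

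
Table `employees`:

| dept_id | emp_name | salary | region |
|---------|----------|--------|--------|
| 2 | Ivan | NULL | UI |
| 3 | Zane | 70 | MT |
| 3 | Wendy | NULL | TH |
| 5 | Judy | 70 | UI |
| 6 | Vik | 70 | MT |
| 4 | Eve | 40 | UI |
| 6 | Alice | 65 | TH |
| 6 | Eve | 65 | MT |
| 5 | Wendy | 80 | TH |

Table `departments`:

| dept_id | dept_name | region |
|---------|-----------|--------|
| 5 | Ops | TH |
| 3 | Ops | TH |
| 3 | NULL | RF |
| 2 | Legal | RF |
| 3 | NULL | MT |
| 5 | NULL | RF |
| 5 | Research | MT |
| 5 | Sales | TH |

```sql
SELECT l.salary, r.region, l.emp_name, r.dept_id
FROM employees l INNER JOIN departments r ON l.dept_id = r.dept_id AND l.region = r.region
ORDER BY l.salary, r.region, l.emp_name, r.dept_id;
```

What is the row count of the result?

4

INNER JOIN keeps only pairs where the ON condition holds.
Matching on l.dept_id = r.dept_id AND l.region = r.region.
Matched pairs: 4.
Total: 4 rows.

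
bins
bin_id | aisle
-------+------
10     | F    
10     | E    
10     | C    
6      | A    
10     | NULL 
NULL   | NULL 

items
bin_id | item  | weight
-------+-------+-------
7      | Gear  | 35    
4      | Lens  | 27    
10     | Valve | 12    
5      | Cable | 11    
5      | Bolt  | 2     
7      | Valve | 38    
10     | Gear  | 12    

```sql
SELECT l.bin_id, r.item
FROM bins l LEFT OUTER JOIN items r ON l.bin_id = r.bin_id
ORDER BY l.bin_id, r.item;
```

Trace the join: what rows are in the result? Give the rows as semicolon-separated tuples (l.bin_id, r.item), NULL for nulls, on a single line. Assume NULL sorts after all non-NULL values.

LEFT JOIN keeps every row from `bins`; unmatched rows get NULL for `items`'s columns.
Matching on l.bin_id = r.bin_id. A NULL in a compared column never satisfies the condition.
Matched pairs: 8; unmatched l rows kept: 2.

(6, NULL); (10, Gear); (10, Gear); (10, Gear); (10, Gear); (10, Valve); (10, Valve); (10, Valve); (10, Valve); (NULL, NULL)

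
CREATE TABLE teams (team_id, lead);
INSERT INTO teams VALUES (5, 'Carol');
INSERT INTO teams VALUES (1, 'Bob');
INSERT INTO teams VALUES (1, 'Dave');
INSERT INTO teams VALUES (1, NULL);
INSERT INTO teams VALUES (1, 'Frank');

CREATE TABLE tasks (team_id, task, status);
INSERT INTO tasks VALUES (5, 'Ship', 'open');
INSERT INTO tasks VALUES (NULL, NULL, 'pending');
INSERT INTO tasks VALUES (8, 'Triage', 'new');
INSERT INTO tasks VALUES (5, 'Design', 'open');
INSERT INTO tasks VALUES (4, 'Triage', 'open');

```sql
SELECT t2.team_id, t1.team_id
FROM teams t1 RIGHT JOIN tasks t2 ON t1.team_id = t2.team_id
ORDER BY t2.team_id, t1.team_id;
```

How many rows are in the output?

5

RIGHT JOIN keeps every row from `tasks`; unmatched rows get NULL for `teams`'s columns.
Matching on t1.team_id = t2.team_id. A NULL in a compared column never satisfies the condition.
- t1[0] team_id=5 → 2 match(es) in t2 → 2 row(s).
- t1[1] team_id=1 → no match.
- t1[2] team_id=1 → no match.
- t1[3] team_id=1 → no match.
- t1[4] team_id=1 → no match.
- plus 3 unmatched t2 row(s), each kept with NULL t1 columns.
Total: 2 matched + 3 padded = 5 rows.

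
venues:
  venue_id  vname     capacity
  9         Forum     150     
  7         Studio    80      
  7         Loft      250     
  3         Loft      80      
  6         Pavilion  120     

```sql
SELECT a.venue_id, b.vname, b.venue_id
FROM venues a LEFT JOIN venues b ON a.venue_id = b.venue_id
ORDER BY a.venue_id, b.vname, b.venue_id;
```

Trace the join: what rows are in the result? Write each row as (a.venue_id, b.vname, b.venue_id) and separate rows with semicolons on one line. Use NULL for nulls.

(3, Loft, 3); (6, Pavilion, 6); (7, Loft, 7); (7, Loft, 7); (7, Studio, 7); (7, Studio, 7); (9, Forum, 9)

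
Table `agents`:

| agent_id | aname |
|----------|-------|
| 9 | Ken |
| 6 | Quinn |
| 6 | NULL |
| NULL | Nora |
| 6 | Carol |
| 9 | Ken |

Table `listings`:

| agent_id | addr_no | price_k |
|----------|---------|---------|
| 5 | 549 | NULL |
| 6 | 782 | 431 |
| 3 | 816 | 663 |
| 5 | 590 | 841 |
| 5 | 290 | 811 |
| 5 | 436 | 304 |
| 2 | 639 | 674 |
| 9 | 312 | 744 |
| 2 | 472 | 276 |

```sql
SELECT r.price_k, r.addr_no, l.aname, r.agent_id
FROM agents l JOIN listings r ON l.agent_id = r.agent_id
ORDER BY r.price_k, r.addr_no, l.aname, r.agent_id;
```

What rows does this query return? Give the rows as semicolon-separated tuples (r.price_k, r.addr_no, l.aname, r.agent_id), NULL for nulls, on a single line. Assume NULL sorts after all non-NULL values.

(431, 782, Carol, 6); (431, 782, Quinn, 6); (431, 782, NULL, 6); (744, 312, Ken, 9); (744, 312, Ken, 9)

INNER JOIN keeps only pairs where the ON condition holds.
Matching on l.agent_id = r.agent_id. A NULL in a compared column never satisfies the condition.
- agent_id=9: 1 matching r row(s), so 1 row(s) emitted.
- agent_id=6: 1 matching r row(s), so 1 row(s) emitted.
- agent_id=6: 1 matching r row(s), so 1 row(s) emitted.
- agent_id=NULL: no matching r row, dropped.
- agent_id=6: 1 matching r row(s), so 1 row(s) emitted.
- agent_id=9: 1 matching r row(s), so 1 row(s) emitted.
After projecting and ordering:
r.price_k | r.addr_no | l.aname | r.agent_id
431 | 782 | Carol | 6
431 | 782 | Quinn | 6
431 | 782 | NULL | 6
744 | 312 | Ken | 9
744 | 312 | Ken | 9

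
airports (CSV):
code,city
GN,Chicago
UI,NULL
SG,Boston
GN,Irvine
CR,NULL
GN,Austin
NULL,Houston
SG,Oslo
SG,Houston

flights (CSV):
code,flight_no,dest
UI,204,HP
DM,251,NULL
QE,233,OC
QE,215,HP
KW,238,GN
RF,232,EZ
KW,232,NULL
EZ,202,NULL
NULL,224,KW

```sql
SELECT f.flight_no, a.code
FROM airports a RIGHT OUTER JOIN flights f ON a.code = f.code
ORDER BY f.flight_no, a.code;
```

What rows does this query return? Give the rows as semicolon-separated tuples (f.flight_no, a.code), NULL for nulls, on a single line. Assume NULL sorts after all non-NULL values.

RIGHT JOIN keeps every row from `flights`; unmatched rows get NULL for `airports`'s columns.
Matching on a.code = f.code. A NULL in a compared column never satisfies the condition.
Matched pairs: 1; unmatched f rows kept: 8.

(202, NULL); (204, UI); (215, NULL); (224, NULL); (232, NULL); (232, NULL); (233, NULL); (238, NULL); (251, NULL)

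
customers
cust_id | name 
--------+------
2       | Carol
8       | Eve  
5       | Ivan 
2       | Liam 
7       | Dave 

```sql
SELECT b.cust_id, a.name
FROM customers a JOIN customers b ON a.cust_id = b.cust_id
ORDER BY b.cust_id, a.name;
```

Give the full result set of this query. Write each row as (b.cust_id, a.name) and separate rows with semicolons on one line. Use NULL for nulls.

INNER JOIN keeps only pairs where the ON condition holds.
Matching on a.cust_id = b.cust_id.
- cust_id=2: 2 matching b row(s), so 2 row(s) emitted.
- cust_id=8: 1 matching b row(s), so 1 row(s) emitted.
- cust_id=5: 1 matching b row(s), so 1 row(s) emitted.
- cust_id=2: 2 matching b row(s), so 2 row(s) emitted.
- cust_id=7: 1 matching b row(s), so 1 row(s) emitted.
After projecting and ordering:
b.cust_id | a.name
2 | Carol
2 | Carol
2 | Liam
2 | Liam
5 | Ivan
7 | Dave
8 | Eve

(2, Carol); (2, Carol); (2, Liam); (2, Liam); (5, Ivan); (7, Dave); (8, Eve)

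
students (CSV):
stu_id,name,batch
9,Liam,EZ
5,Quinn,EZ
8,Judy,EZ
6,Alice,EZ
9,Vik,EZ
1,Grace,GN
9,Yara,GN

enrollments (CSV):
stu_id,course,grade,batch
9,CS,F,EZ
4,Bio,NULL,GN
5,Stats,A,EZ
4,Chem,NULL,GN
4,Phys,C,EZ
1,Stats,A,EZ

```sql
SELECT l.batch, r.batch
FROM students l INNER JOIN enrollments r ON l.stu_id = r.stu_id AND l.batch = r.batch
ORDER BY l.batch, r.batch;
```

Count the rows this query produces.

INNER JOIN keeps only pairs where the ON condition holds.
Matching on l.stu_id = r.stu_id AND l.batch = r.batch.
Matched pairs: 3.
Total: 3 rows.

3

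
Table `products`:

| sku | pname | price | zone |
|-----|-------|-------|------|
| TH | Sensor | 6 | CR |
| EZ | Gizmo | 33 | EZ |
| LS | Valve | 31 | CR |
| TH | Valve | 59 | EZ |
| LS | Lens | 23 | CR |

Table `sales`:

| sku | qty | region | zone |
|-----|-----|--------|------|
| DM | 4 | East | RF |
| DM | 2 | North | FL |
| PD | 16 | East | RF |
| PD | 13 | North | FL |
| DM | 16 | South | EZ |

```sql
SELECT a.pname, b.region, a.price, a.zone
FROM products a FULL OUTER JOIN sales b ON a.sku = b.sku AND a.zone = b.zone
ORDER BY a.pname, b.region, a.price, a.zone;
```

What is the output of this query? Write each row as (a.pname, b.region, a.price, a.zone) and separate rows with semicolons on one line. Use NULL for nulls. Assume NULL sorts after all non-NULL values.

(Gizmo, NULL, 33, EZ); (Lens, NULL, 23, CR); (Sensor, NULL, 6, CR); (Valve, NULL, 31, CR); (Valve, NULL, 59, EZ); (NULL, East, NULL, NULL); (NULL, East, NULL, NULL); (NULL, North, NULL, NULL); (NULL, North, NULL, NULL); (NULL, South, NULL, NULL)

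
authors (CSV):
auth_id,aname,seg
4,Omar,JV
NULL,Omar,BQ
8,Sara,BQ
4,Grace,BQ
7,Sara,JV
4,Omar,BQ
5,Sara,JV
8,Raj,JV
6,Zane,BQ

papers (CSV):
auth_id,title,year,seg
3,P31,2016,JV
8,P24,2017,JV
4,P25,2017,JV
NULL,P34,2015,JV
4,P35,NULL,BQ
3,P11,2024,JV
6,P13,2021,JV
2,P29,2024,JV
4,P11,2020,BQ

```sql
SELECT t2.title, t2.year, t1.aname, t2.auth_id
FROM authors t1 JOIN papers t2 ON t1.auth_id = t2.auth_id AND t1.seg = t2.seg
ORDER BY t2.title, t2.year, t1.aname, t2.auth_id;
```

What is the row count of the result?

6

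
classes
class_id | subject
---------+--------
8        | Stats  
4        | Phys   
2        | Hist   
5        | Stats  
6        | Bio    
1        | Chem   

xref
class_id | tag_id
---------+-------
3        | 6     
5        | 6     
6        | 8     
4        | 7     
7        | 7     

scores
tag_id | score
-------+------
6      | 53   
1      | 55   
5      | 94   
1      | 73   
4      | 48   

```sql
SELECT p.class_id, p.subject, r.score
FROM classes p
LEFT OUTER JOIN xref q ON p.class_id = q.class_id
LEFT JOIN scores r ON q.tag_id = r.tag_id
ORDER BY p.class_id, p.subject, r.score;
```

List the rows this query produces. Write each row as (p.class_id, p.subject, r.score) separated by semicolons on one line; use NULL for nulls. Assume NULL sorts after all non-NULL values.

(1, Chem, NULL); (2, Hist, NULL); (4, Phys, NULL); (5, Stats, 53); (6, Bio, NULL); (8, Stats, NULL)

Evaluate left to right. First `classes p LEFT JOIN xref q` on class_id: 6 row(s).
Then LEFT JOIN `scores r` on tag_id: each of those 6 rows is kept; rows whose q.tag_id has no match in r get NULL for r's columns.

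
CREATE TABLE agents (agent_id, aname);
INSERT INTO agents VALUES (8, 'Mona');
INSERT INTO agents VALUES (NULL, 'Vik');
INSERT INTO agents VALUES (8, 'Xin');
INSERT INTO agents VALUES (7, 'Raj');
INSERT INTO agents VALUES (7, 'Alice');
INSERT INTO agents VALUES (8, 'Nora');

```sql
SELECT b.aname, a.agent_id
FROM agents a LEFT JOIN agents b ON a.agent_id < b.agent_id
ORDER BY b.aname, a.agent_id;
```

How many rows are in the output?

10

LEFT JOIN keeps every row from `agents a`; unmatched rows get NULL for `agents b`'s columns.
Matching on a.agent_id < b.agent_id. A NULL in a compared column never satisfies the condition.
- a (agent_id=8) has no partner → padded with NULL.
- a (agent_id=NULL) has no partner → padded with NULL.
- a (agent_id=8) has no partner → padded with NULL.
- a (agent_id=7) pairs with 3 row(s) of b.
- a (agent_id=7) pairs with 3 row(s) of b.
- a (agent_id=8) has no partner → padded with NULL.
Total: 6 matched + 4 padded = 10 rows.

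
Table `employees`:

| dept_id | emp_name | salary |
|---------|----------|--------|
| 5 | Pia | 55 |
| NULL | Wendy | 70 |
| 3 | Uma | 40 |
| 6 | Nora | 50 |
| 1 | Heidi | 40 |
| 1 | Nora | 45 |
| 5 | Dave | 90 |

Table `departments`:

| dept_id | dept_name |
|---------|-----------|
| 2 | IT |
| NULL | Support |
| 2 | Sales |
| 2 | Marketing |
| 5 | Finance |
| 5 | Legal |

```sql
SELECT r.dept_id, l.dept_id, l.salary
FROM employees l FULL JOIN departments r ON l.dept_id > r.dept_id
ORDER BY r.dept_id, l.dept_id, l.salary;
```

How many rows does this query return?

18

FULL OUTER JOIN keeps every row from both sides; unmatched rows get NULL for the other side's columns.
Matching on l.dept_id > r.dept_id. A NULL in a compared column never satisfies the condition.
Matched pairs: 14; unmatched l rows kept: 3; unmatched r rows kept: 1.
Total: 14 matched + 4 padded = 18 rows.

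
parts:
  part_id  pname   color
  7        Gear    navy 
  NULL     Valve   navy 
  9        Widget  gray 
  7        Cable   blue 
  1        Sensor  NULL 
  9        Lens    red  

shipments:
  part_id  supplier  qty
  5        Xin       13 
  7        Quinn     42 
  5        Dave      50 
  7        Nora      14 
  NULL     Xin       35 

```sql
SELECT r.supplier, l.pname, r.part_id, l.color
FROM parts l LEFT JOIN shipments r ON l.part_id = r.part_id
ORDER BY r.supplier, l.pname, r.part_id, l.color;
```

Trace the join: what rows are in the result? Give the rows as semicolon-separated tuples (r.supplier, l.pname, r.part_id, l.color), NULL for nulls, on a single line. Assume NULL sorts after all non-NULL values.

(Nora, Cable, 7, blue); (Nora, Gear, 7, navy); (Quinn, Cable, 7, blue); (Quinn, Gear, 7, navy); (NULL, Lens, NULL, red); (NULL, Sensor, NULL, NULL); (NULL, Valve, NULL, navy); (NULL, Widget, NULL, gray)

LEFT JOIN keeps every row from `parts`; unmatched rows get NULL for `shipments`'s columns.
Matching on l.part_id = r.part_id. A NULL in a compared column never satisfies the condition.
- part_id=7: 2 matching r row(s), so 2 row(s) emitted.
- part_id=NULL: no r row matches, row kept with r columns NULL.
- part_id=9: no r row matches, row kept with r columns NULL.
- part_id=7: 2 matching r row(s), so 2 row(s) emitted.
- part_id=1: no r row matches, row kept with r columns NULL.
- part_id=9: no r row matches, row kept with r columns NULL.
After projecting and ordering:
r.supplier | l.pname | r.part_id | l.color
Nora | Cable | 7 | blue
Nora | Gear | 7 | navy
Quinn | Cable | 7 | blue
Quinn | Gear | 7 | navy
NULL | Lens | NULL | red
NULL | Sensor | NULL | NULL
NULL | Valve | NULL | navy
NULL | Widget | NULL | gray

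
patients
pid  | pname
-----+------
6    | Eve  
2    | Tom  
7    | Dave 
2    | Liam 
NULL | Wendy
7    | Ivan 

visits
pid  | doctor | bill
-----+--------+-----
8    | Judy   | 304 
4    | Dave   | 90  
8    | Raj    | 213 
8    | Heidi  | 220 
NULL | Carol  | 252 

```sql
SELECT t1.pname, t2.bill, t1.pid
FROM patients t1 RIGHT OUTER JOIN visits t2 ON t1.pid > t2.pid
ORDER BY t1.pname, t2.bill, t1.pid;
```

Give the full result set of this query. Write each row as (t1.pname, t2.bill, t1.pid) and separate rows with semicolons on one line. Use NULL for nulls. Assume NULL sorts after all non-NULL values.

(Dave, 90, 7); (Eve, 90, 6); (Ivan, 90, 7); (NULL, 213, NULL); (NULL, 220, NULL); (NULL, 252, NULL); (NULL, 304, NULL)

RIGHT JOIN keeps every row from `visits`; unmatched rows get NULL for `patients`'s columns.
Matching on t1.pid > t2.pid. A NULL in a compared column never satisfies the condition.
- t1 (pid=6) pairs with 1 row(s) of t2.
- t1 (pid=2) has no partner in t2.
- t1 (pid=7) pairs with 1 row(s) of t2.
- t1 (pid=2) has no partner in t2.
- t1 (pid=NULL) has no partner in t2.
- t1 (pid=7) pairs with 1 row(s) of t2.
- 4 row(s) from t2 found no t1 partner → padded with NULL.
After projecting and ordering:
t1.pname | t2.bill | t1.pid
Dave | 90 | 7
Eve | 90 | 6
Ivan | 90 | 7
NULL | 213 | NULL
NULL | 220 | NULL
NULL | 252 | NULL
NULL | 304 | NULL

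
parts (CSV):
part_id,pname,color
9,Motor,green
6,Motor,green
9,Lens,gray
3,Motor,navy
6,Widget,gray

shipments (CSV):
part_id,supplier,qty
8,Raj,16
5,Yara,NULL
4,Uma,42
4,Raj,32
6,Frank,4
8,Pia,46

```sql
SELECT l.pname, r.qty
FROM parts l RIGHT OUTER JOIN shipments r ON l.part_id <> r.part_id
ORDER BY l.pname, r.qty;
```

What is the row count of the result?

RIGHT JOIN keeps every row from `shipments`; unmatched rows get NULL for `parts`'s columns.
Matching on l.part_id <> r.part_id.
Matched pairs: 28; unmatched r rows kept: 0.
Total: 28 rows.

28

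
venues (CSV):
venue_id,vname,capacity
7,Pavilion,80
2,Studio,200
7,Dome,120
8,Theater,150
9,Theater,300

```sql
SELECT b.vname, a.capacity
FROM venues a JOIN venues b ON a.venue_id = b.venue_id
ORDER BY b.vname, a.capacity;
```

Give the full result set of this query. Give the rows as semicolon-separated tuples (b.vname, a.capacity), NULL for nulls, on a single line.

(Dome, 80); (Dome, 120); (Pavilion, 80); (Pavilion, 120); (Studio, 200); (Theater, 150); (Theater, 300)

INNER JOIN keeps only pairs where the ON condition holds.
Matching on a.venue_id = b.venue_id.
- a row (venue_id=7): matches 2 b row(s) → 2 output row(s).
- a row (venue_id=2): matches 1 b row(s) → 1 output row(s).
- a row (venue_id=7): matches 2 b row(s) → 2 output row(s).
- a row (venue_id=8): matches 1 b row(s) → 1 output row(s).
- a row (venue_id=9): matches 1 b row(s) → 1 output row(s).
After projecting and ordering:
b.vname | a.capacity
Dome | 80
Dome | 120
Pavilion | 80
Pavilion | 120
Studio | 200
Theater | 150
Theater | 300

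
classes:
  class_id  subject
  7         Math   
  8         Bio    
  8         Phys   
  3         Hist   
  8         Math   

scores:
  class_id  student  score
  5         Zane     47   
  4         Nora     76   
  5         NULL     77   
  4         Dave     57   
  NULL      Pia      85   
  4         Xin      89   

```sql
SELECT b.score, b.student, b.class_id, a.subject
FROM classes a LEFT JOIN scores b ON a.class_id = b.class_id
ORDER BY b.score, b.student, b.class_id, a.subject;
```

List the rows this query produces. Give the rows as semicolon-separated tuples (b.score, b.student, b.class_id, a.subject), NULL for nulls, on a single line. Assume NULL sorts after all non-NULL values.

(NULL, NULL, NULL, Bio); (NULL, NULL, NULL, Hist); (NULL, NULL, NULL, Math); (NULL, NULL, NULL, Math); (NULL, NULL, NULL, Phys)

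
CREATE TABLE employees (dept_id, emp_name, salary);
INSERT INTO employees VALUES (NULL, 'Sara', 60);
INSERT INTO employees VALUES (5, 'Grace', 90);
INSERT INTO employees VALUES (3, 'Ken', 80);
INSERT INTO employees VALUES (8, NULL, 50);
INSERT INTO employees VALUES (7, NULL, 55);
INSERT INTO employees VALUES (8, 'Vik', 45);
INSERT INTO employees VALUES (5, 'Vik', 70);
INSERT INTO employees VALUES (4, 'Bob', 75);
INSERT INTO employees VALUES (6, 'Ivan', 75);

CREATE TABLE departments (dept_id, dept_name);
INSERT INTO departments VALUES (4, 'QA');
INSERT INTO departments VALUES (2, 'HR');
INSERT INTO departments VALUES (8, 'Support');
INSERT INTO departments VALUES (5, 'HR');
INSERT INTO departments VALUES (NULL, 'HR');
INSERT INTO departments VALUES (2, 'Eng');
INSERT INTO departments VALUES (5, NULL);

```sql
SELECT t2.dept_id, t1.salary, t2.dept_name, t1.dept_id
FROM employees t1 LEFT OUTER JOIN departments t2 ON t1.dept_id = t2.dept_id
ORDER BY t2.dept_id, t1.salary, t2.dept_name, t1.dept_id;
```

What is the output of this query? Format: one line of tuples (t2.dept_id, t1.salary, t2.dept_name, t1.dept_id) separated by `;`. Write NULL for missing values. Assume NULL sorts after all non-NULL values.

LEFT JOIN keeps every row from `employees`; unmatched rows get NULL for `departments`'s columns.
Matching on t1.dept_id = t2.dept_id. A NULL in a compared column never satisfies the condition.
Matched pairs: 7; unmatched t1 rows kept: 4.

(4, 75, QA, 4); (5, 70, HR, 5); (5, 70, NULL, 5); (5, 90, HR, 5); (5, 90, NULL, 5); (8, 45, Support, 8); (8, 50, Support, 8); (NULL, 55, NULL, 7); (NULL, 60, NULL, NULL); (NULL, 75, NULL, 6); (NULL, 80, NULL, 3)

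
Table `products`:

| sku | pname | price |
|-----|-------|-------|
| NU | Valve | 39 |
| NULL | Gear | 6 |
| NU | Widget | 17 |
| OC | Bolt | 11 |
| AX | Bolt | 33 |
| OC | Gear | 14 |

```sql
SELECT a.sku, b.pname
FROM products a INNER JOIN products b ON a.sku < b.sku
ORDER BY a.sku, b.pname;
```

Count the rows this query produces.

8

INNER JOIN keeps only pairs where the ON condition holds.
Matching on a.sku < b.sku. A NULL in a compared column never satisfies the condition.
- a[0] sku=NU → 2 match(es) in b → 2 row(s).
- a[1] sku=NULL → no match; dropped.
- a[2] sku=NU → 2 match(es) in b → 2 row(s).
- a[3] sku=OC → no match; dropped.
- a[4] sku=AX → 4 match(es) in b → 4 row(s).
- a[5] sku=OC → no match; dropped.
Total: 8 rows.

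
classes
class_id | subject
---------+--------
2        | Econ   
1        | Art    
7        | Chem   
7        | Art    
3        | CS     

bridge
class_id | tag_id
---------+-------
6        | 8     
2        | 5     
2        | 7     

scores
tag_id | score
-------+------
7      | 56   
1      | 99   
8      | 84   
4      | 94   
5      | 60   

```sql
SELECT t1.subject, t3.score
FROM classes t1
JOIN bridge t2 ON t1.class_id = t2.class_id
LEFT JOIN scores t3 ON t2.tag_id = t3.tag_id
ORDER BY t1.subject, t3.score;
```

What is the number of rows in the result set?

2

Joins associate left-to-right: classes INNER JOIN bridge on class_id gives 2 intermediate row(s).
Then LEFT JOIN `scores t3` on tag_id: each of those 2 rows is kept; rows whose t2.tag_id has no match in t3 get NULL for t3's columns.
Result: 2 row(s).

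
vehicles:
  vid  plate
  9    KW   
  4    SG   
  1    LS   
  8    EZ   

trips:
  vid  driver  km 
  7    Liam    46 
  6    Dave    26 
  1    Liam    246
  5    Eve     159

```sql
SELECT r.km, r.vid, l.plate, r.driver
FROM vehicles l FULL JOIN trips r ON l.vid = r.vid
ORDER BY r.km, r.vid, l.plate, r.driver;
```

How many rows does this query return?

7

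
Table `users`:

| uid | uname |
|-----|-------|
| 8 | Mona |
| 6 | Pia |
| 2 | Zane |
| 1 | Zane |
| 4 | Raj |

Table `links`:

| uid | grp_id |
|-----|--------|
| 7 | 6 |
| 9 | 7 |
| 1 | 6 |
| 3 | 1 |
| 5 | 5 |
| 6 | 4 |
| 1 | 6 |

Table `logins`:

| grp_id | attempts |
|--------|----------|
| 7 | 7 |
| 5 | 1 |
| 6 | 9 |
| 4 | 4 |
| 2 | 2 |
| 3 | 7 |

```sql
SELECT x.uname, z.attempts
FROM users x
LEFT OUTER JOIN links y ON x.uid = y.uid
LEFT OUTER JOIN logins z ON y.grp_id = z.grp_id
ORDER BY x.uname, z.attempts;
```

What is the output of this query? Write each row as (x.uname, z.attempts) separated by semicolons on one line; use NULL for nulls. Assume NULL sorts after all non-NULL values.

Evaluate left to right. First `users x LEFT JOIN links y` on uid: 6 row(s).
Then LEFT JOIN `logins z` on grp_id: each of those 6 rows is kept; rows whose y.grp_id has no match in z get NULL for z's columns.

(Mona, NULL); (Pia, 4); (Raj, NULL); (Zane, 9); (Zane, 9); (Zane, NULL)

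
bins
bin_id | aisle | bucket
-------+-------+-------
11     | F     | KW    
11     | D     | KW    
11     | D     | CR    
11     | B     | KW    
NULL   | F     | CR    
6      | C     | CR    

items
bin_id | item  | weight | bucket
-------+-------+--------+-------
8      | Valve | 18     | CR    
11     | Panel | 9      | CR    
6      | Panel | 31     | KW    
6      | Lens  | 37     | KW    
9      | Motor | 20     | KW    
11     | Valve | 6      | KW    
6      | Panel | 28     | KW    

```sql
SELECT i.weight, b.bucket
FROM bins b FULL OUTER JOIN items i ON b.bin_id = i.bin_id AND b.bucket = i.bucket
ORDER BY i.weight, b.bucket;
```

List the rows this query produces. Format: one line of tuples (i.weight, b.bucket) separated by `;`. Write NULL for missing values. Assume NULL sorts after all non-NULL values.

(6, KW); (6, KW); (6, KW); (9, CR); (18, NULL); (20, NULL); (28, NULL); (31, NULL); (37, NULL); (NULL, CR); (NULL, CR)

FULL OUTER JOIN keeps every row from both sides; unmatched rows get NULL for the other side's columns.
Matching on b.bin_id = i.bin_id AND b.bucket = i.bucket. A NULL in a compared column never satisfies the condition.
- b row (bin_id=11, bucket=KW): matches 1 i row(s) → 1 output row(s).
- b row (bin_id=11, bucket=KW): matches 1 i row(s) → 1 output row(s).
- b row (bin_id=11, bucket=CR): matches 1 i row(s) → 1 output row(s).
- b row (bin_id=11, bucket=KW): matches 1 i row(s) → 1 output row(s).
- b row (bin_id=NULL, bucket=CR): no match → kept, i columns NULL.
- b row (bin_id=6, bucket=CR): no match → kept, i columns NULL.
- plus 5 unmatched i row(s), each kept with NULL b columns.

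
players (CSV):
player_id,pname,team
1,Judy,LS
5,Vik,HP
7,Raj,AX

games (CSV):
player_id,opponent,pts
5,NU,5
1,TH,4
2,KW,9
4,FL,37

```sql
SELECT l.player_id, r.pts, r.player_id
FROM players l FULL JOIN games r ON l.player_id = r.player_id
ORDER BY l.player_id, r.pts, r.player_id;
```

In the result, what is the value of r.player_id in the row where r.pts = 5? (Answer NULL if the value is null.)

FULL OUTER JOIN keeps every row from both sides; unmatched rows get NULL for the other side's columns.
Matching on l.player_id = r.player_id.
- player_id=1: 1 matching r row(s), so 1 row(s) emitted.
- player_id=5: 1 matching r row(s), so 1 row(s) emitted.
- player_id=7: no r row matches, row kept with r columns NULL.
- plus 2 unmatched r row(s), each kept with NULL l columns.

5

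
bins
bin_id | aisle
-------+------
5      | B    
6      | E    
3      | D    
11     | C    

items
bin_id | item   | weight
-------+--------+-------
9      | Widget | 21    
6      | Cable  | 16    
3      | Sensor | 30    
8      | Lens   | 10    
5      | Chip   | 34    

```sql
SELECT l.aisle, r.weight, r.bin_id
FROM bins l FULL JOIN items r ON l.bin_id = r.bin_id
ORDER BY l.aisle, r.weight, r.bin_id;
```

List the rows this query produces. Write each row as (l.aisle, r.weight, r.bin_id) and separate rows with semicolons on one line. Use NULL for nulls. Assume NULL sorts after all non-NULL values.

(B, 34, 5); (C, NULL, NULL); (D, 30, 3); (E, 16, 6); (NULL, 10, 8); (NULL, 21, 9)

FULL OUTER JOIN keeps every row from both sides; unmatched rows get NULL for the other side's columns.
Matching on l.bin_id = r.bin_id.
Matched pairs: 3; unmatched l rows kept: 1; unmatched r rows kept: 2.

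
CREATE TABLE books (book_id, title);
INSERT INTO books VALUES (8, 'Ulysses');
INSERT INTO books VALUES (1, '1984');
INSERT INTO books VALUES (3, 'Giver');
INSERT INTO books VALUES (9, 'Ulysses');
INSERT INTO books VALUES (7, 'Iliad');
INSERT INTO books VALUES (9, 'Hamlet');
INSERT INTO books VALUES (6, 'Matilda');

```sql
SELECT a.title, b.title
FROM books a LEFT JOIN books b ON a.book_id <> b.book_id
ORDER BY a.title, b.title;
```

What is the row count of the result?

40

LEFT JOIN keeps every row from `books a`; unmatched rows get NULL for `books b`'s columns.
Matching on a.book_id <> b.book_id.
- book_id=8: 6 matching b row(s), so 6 row(s) emitted.
- book_id=1: 6 matching b row(s), so 6 row(s) emitted.
- book_id=3: 6 matching b row(s), so 6 row(s) emitted.
- book_id=9: 5 matching b row(s), so 5 row(s) emitted.
- book_id=7: 6 matching b row(s), so 6 row(s) emitted.
- book_id=9: 5 matching b row(s), so 5 row(s) emitted.
- book_id=6: 6 matching b row(s), so 6 row(s) emitted.
Total: 40 rows.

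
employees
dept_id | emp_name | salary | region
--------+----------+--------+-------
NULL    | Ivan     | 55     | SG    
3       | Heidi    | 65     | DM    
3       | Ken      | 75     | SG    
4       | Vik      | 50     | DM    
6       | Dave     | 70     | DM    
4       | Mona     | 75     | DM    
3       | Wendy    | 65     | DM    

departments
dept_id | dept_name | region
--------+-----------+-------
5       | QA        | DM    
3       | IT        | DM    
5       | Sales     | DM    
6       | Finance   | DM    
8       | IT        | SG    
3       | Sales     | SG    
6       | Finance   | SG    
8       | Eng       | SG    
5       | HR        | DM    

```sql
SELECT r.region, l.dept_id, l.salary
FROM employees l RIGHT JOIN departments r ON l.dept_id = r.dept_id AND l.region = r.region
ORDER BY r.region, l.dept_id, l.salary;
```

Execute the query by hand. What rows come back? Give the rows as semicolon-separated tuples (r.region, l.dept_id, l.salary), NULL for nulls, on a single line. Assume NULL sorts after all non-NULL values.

RIGHT JOIN keeps every row from `departments`; unmatched rows get NULL for `employees`'s columns.
Matching on l.dept_id = r.dept_id AND l.region = r.region. A NULL in a compared column never satisfies the condition.
- l (dept_id=NULL, region=SG) has no partner in r.
- l (dept_id=3, region=DM) pairs with 1 row(s) of r.
- l (dept_id=3, region=SG) pairs with 1 row(s) of r.
- l (dept_id=4, region=DM) has no partner in r.
- l (dept_id=6, region=DM) pairs with 1 row(s) of r.
- l (dept_id=4, region=DM) has no partner in r.
- l (dept_id=3, region=DM) pairs with 1 row(s) of r.
- 6 r row(s) had no l match → kept, l columns NULL.
After projecting and ordering:
r.region | l.dept_id | l.salary
DM | 3 | 65
DM | 3 | 65
DM | 6 | 70
DM | NULL | NULL
DM | NULL | NULL
DM | NULL | NULL
SG | 3 | 75
SG | NULL | NULL
SG | NULL | NULL
SG | NULL | NULL

(DM, 3, 65); (DM, 3, 65); (DM, 6, 70); (DM, NULL, NULL); (DM, NULL, NULL); (DM, NULL, NULL); (SG, 3, 75); (SG, NULL, NULL); (SG, NULL, NULL); (SG, NULL, NULL)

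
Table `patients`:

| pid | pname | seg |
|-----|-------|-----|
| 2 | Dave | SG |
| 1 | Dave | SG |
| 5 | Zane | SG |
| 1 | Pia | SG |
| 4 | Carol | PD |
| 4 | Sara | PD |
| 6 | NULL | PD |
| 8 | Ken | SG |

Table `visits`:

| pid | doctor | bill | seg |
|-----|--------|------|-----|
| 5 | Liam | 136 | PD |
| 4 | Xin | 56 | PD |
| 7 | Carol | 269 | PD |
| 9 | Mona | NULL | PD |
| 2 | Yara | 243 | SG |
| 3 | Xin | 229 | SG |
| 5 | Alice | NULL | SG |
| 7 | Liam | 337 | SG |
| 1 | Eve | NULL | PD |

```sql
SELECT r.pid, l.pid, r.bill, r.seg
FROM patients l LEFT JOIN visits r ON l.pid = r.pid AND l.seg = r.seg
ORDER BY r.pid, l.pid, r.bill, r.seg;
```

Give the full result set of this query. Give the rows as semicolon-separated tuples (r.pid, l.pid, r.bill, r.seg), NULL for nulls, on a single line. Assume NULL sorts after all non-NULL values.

LEFT JOIN keeps every row from `patients`; unmatched rows get NULL for `visits`'s columns.
Matching on l.pid = r.pid AND l.seg = r.seg.
- l row (pid=2, seg=SG): matches 1 r row(s) → 1 output row(s).
- l row (pid=1, seg=SG): no match → kept, r columns NULL.
- l row (pid=5, seg=SG): matches 1 r row(s) → 1 output row(s).
- l row (pid=1, seg=SG): no match → kept, r columns NULL.
- l row (pid=4, seg=PD): matches 1 r row(s) → 1 output row(s).
- l row (pid=4, seg=PD): matches 1 r row(s) → 1 output row(s).
- l row (pid=6, seg=PD): no match → kept, r columns NULL.
- l row (pid=8, seg=SG): no match → kept, r columns NULL.
After projecting and ordering:
r.pid | l.pid | r.bill | r.seg
2 | 2 | 243 | SG
4 | 4 | 56 | PD
4 | 4 | 56 | PD
5 | 5 | NULL | SG
NULL | 1 | NULL | NULL
NULL | 1 | NULL | NULL
NULL | 6 | NULL | NULL
NULL | 8 | NULL | NULL

(2, 2, 243, SG); (4, 4, 56, PD); (4, 4, 56, PD); (5, 5, NULL, SG); (NULL, 1, NULL, NULL); (NULL, 1, NULL, NULL); (NULL, 6, NULL, NULL); (NULL, 8, NULL, NULL)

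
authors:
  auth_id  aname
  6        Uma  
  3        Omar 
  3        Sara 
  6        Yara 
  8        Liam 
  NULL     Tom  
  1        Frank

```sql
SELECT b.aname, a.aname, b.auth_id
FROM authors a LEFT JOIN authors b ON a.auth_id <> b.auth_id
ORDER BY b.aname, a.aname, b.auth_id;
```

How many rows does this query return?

LEFT JOIN keeps every row from `authors a`; unmatched rows get NULL for `authors b`'s columns.
Matching on a.auth_id <> b.auth_id. A NULL in a compared column never satisfies the condition.
Matched pairs: 26; unmatched a rows kept: 1.
Total: 26 matched + 1 padded = 27 rows.

27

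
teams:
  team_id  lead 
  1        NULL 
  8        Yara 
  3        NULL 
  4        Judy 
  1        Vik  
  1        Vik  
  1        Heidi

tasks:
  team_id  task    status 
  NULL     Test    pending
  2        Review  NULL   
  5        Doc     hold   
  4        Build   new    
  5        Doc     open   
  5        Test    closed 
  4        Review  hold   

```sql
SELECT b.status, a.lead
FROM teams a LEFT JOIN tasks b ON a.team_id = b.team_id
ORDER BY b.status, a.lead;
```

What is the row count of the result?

LEFT JOIN keeps every row from `teams`; unmatched rows get NULL for `tasks`'s columns.
Matching on a.team_id = b.team_id. A NULL in a compared column never satisfies the condition.
- a row (team_id=1): no match → kept, b columns NULL.
- a row (team_id=8): no match → kept, b columns NULL.
- a row (team_id=3): no match → kept, b columns NULL.
- a row (team_id=4): matches 2 b row(s) → 2 output row(s).
- a row (team_id=1): no match → kept, b columns NULL.
- a row (team_id=1): no match → kept, b columns NULL.
- a row (team_id=1): no match → kept, b columns NULL.
Total: 2 matched + 6 padded = 8 rows.

8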